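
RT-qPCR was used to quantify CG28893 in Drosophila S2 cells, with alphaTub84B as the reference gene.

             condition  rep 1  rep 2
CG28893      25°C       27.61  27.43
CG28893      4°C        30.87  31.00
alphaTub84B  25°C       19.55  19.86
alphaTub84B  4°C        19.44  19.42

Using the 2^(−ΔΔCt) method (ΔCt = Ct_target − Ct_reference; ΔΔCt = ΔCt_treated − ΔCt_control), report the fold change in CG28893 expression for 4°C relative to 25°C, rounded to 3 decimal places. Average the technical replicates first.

0.077

Mean Ct: CG28893 25°C 27.520; CG28893 4°C 30.935; alphaTub84B 25°C 19.705; alphaTub84B 4°C 19.430
ΔCt(25°C) = 27.520 − 19.705 = 7.815
ΔCt(4°C) = 30.935 − 19.430 = 11.505
ΔΔCt = 11.505 − 7.815 = 3.690
Fold change = 2^(−3.690) = 0.0775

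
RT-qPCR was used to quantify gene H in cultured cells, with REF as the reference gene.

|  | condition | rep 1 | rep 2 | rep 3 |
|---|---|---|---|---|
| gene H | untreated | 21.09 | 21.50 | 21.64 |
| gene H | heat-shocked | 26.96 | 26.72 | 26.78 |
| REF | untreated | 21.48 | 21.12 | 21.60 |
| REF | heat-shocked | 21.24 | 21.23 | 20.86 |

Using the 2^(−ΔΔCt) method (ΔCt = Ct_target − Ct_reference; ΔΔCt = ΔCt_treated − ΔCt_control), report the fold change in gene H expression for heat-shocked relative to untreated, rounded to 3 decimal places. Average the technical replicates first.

Mean Ct: gene H untreated 21.410; gene H heat-shocked 26.820; REF untreated 21.400; REF heat-shocked 21.110
ΔCt(untreated) = 21.410 − 21.400 = 0.010
ΔCt(heat-shocked) = 26.820 − 21.110 = 5.710
ΔΔCt = 5.710 − 0.010 = 5.700
Fold change = 2^(−5.700) = 0.0192

0.019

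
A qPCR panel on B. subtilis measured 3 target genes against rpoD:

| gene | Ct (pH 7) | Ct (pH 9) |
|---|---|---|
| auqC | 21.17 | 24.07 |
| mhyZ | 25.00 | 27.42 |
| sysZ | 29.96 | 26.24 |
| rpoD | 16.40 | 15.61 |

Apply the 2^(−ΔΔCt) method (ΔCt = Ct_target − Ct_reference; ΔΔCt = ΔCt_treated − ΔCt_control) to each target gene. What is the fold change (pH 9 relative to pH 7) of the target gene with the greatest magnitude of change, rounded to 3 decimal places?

0.077

auqC: ΔΔCt = (24.07−15.61) − (21.17−16.40) = 8.46 − 4.77 = 3.69; fold change = 2^-3.69 = 0.077
mhyZ: ΔΔCt = (27.42−15.61) − (25.00−16.40) = 11.81 − 8.60 = 3.21; fold change = 2^-3.21 = 0.108
sysZ: ΔΔCt = (26.24−15.61) − (29.96−16.40) = 10.63 − 13.56 = -2.93; fold change = 2^2.93 = 7.621
auqC has the largest |ΔΔCt| = 3.69.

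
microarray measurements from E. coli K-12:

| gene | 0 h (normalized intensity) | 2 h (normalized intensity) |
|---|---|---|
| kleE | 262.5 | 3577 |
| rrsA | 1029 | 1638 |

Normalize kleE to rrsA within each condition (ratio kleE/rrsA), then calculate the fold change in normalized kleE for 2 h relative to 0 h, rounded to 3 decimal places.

8.560

kleE/rrsA (0 h) = 262.5 / 1029 = 0.2551
kleE/rrsA (2 h) = 3577 / 1638 = 2.1838
Fold change = 2.1838 / 0.2551 = 8.5603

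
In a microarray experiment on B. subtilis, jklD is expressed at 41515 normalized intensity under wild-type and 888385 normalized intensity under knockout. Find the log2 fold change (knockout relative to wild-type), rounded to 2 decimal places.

Fold change = 888385 / 41515 = 21.3991
log2(21.3991) = 4.419

4.42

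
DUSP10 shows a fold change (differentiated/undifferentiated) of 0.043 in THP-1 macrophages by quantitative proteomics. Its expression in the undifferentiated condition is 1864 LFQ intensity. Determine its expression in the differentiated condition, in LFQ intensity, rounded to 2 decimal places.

80.15

differentiated expression = 1864 × 0.043 = 80.15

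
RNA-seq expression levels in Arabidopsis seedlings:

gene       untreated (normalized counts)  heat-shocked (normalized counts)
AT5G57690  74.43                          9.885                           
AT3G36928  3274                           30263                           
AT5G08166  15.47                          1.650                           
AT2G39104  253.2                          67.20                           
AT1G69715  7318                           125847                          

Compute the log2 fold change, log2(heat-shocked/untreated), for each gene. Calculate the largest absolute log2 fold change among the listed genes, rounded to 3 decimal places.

log2(9.885/74.43) = -2.913  (AT5G57690)
log2(30263/3274) = 3.208  (AT3G36928)
log2(1.650/15.47) = -3.229  (AT5G08166)
log2(67.20/253.2) = -1.914  (AT2G39104)
log2(125847/7318) = 4.104  (AT1G69715)
The largest magnitude belongs to AT1G69715.

4.104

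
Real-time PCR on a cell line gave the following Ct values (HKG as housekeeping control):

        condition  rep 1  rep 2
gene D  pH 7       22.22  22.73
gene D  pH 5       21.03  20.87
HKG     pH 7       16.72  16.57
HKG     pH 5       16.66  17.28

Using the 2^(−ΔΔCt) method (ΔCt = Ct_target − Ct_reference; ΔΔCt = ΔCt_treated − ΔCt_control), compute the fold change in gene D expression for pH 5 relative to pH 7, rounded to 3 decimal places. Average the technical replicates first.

3.605

Mean Ct: gene D pH 7 22.475; gene D pH 5 20.950; HKG pH 7 16.645; HKG pH 5 16.970
ΔCt(pH 7) = 22.475 − 16.645 = 5.830
ΔCt(pH 5) = 20.950 − 16.970 = 3.980
ΔΔCt = 3.980 − 5.830 = -1.850
Fold change = 2^(−(-1.850)) = 2^1.850 = 3.6050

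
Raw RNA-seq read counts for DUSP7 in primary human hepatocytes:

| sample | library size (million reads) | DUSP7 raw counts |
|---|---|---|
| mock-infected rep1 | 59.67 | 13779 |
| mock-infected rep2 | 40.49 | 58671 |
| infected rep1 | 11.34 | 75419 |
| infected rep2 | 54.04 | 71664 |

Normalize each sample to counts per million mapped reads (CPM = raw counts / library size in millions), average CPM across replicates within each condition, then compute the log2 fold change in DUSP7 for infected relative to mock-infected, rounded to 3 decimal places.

2.247

CPM(mock-infected rep1) = 13779 / 59.67 = 230.9201
CPM(mock-infected rep2) = 58671 / 40.49 = 1449.0245
CPM(infected rep1) = 75419 / 11.34 = 6650.7055
CPM(infected rep2) = 71664 / 54.04 = 1326.1288
mean CPM(mock-infected) = 839.9723; mean CPM(infected) = 3988.4171
Fold change = 3988.4171 / 839.9723 = 4.74827
log2(4.74827) = 2.2474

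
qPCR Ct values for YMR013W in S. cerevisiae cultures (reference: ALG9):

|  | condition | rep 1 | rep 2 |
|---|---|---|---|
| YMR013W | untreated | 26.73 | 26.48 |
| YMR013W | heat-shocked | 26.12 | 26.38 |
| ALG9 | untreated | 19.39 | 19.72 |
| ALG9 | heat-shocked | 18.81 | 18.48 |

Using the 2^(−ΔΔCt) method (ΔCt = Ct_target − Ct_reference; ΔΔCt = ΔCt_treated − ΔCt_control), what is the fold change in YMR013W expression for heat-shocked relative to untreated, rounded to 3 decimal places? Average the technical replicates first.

Mean Ct: YMR013W untreated 26.605; YMR013W heat-shocked 26.250; ALG9 untreated 19.555; ALG9 heat-shocked 18.645
ΔCt(untreated) = 26.605 − 19.555 = 7.050
ΔCt(heat-shocked) = 26.250 − 18.645 = 7.605
ΔΔCt = 7.605 − 7.050 = 0.555
Fold change = 2^(−0.555) = 0.6807

0.681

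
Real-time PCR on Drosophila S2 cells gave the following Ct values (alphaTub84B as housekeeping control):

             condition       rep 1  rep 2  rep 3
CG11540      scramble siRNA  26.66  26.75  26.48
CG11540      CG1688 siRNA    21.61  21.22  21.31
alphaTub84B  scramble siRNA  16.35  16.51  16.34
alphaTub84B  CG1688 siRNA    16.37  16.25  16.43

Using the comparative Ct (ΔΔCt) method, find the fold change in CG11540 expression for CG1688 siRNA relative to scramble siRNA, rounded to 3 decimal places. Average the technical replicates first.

Mean Ct: CG11540 scramble siRNA 26.630; CG11540 CG1688 siRNA 21.380; alphaTub84B scramble siRNA 16.400; alphaTub84B CG1688 siRNA 16.350
ΔCt(scramble siRNA) = 26.630 − 16.400 = 10.230
ΔCt(CG1688 siRNA) = 21.380 − 16.350 = 5.030
ΔΔCt = 5.030 − 10.230 = -5.200
Fold change = 2^(−(-5.200)) = 2^5.200 = 36.7583

36.758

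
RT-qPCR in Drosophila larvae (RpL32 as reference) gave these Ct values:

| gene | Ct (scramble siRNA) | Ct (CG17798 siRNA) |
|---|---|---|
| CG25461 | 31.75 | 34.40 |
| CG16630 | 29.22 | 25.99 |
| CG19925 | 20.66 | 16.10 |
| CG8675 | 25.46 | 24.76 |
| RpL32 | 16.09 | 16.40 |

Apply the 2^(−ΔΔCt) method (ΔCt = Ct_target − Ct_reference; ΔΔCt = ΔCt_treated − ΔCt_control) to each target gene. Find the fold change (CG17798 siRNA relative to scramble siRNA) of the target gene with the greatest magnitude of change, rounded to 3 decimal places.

CG25461: ΔΔCt = (34.40−16.40) − (31.75−16.09) = 18.00 − 15.66 = 2.34; fold change = 2^-2.34 = 0.198
CG16630: ΔΔCt = (25.99−16.40) − (29.22−16.09) = 9.59 − 13.13 = -3.54; fold change = 2^3.54 = 11.632
CG19925: ΔΔCt = (16.10−16.40) − (20.66−16.09) = -0.30 − 4.57 = -4.87; fold change = 2^4.87 = 29.243
CG8675: ΔΔCt = (24.76−16.40) − (25.46−16.09) = 8.36 − 9.37 = -1.01; fold change = 2^1.01 = 2.014
CG19925 has the largest |ΔΔCt| = 4.87.

29.243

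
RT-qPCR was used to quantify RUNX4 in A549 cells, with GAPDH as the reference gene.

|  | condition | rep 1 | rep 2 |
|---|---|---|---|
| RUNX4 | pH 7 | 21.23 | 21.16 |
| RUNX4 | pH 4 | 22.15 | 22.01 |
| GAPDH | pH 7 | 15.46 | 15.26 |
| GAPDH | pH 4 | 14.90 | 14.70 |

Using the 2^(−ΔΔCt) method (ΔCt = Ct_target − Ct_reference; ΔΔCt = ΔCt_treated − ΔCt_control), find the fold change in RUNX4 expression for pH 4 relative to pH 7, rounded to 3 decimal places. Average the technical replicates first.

0.367

Mean Ct: RUNX4 pH 7 21.195; RUNX4 pH 4 22.080; GAPDH pH 7 15.360; GAPDH pH 4 14.800
ΔCt(pH 7) = 21.195 − 15.360 = 5.835
ΔCt(pH 4) = 22.080 − 14.800 = 7.280
ΔΔCt = 7.280 − 5.835 = 1.445
Fold change = 2^(−1.445) = 0.3673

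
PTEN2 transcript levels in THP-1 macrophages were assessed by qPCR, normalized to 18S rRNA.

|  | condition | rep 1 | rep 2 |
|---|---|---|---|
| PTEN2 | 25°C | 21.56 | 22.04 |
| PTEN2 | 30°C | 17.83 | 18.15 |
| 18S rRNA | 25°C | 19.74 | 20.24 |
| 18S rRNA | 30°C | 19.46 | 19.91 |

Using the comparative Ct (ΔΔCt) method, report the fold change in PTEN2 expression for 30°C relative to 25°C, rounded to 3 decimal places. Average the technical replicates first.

11.353

Mean Ct: PTEN2 25°C 21.800; PTEN2 30°C 17.990; 18S rRNA 25°C 19.990; 18S rRNA 30°C 19.685
ΔCt(25°C) = 21.800 − 19.990 = 1.810
ΔCt(30°C) = 17.990 − 19.685 = -1.695
ΔΔCt = -1.695 − 1.810 = -3.505
Fold change = 2^(−(-3.505)) = 2^3.505 = 11.3530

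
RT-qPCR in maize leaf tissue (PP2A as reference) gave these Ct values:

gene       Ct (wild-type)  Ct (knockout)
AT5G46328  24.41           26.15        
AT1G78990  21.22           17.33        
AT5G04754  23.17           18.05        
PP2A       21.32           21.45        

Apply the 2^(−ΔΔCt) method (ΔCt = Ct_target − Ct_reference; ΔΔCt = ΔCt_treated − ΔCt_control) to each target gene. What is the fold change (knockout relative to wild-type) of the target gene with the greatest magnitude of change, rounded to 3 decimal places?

AT5G46328: ΔΔCt = (26.15−21.45) − (24.41−21.32) = 4.70 − 3.09 = 1.61; fold change = 2^-1.61 = 0.328
AT1G78990: ΔΔCt = (17.33−21.45) − (21.22−21.32) = -4.12 − (-0.10) = -4.02; fold change = 2^4.02 = 16.223
AT5G04754: ΔΔCt = (18.05−21.45) − (23.17−21.32) = -3.40 − 1.85 = -5.25; fold change = 2^5.25 = 38.055
AT5G04754 has the largest |ΔΔCt| = 5.25.

38.055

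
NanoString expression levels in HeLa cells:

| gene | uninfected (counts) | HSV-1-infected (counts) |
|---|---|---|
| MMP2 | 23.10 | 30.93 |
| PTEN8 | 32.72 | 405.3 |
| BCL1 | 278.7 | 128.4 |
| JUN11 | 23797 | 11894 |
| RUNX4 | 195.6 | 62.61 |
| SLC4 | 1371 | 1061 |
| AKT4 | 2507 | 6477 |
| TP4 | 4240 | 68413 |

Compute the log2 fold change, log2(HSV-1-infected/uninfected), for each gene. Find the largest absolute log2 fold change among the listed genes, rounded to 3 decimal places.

4.012

log2(30.93/23.10) = 0.421  (MMP2)
log2(405.3/32.72) = 3.631  (PTEN8)
log2(128.4/278.7) = -1.118  (BCL1)
log2(11894/23797) = -1.001  (JUN11)
log2(62.61/195.6) = -1.643  (RUNX4)
log2(1061/1371) = -0.370  (SLC4)
log2(6477/2507) = 1.369  (AKT4)
log2(68413/4240) = 4.012  (TP4)
The largest magnitude belongs to TP4.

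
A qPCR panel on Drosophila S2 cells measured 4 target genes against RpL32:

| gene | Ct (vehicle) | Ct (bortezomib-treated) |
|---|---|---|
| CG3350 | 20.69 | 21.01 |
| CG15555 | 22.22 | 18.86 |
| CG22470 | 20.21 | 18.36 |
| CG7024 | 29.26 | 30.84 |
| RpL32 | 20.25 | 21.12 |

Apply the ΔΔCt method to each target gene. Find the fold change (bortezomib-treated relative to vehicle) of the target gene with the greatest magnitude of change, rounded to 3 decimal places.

CG3350: ΔΔCt = (21.01−21.12) − (20.69−20.25) = -0.11 − 0.44 = -0.55; fold change = 2^0.55 = 1.464
CG15555: ΔΔCt = (18.86−21.12) − (22.22−20.25) = -2.26 − 1.97 = -4.23; fold change = 2^4.23 = 18.765
CG22470: ΔΔCt = (18.36−21.12) − (20.21−20.25) = -2.76 − (-0.04) = -2.72; fold change = 2^2.72 = 6.589
CG7024: ΔΔCt = (30.84−21.12) − (29.26−20.25) = 9.72 − 9.01 = 0.71; fold change = 2^-0.71 = 0.611
CG15555 has the largest |ΔΔCt| = 4.23.

18.765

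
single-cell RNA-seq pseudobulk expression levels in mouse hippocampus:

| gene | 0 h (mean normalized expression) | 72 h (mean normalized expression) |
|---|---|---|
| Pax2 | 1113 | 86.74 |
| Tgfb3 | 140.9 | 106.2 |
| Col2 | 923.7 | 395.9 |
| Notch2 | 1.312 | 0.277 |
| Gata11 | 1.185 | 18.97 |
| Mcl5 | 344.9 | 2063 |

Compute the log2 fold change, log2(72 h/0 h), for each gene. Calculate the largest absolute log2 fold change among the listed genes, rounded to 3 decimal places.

4.001

log2(86.74/1113) = -3.682  (Pax2)
log2(106.2/140.9) = -0.408  (Tgfb3)
log2(395.9/923.7) = -1.222  (Col2)
log2(0.277/1.312) = -2.244  (Notch2)
log2(18.97/1.185) = 4.001  (Gata11)
log2(2063/344.9) = 2.580  (Mcl5)
The largest magnitude belongs to Gata11.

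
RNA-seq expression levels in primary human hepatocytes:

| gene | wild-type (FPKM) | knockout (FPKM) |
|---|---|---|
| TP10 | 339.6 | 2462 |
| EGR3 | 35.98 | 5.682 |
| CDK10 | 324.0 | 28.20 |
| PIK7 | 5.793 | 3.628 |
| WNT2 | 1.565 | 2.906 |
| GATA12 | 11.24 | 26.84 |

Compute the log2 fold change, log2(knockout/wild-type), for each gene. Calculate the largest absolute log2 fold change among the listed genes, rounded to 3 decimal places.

3.522

log2(2462/339.6) = 2.858  (TP10)
log2(5.682/35.98) = -2.663  (EGR3)
log2(28.20/324.0) = -3.522  (CDK10)
log2(3.628/5.793) = -0.675  (PIK7)
log2(2.906/1.565) = 0.893  (WNT2)
log2(26.84/11.24) = 1.256  (GATA12)
The largest magnitude belongs to CDK10.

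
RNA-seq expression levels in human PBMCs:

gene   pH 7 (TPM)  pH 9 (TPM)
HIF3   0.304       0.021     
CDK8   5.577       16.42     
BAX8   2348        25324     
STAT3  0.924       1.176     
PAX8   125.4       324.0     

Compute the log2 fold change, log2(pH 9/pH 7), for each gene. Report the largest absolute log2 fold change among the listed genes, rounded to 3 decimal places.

log2(0.021/0.304) = -3.856  (HIF3)
log2(16.42/5.577) = 1.558  (CDK8)
log2(25324/2348) = 3.431  (BAX8)
log2(1.176/0.924) = 0.348  (STAT3)
log2(324.0/125.4) = 1.369  (PAX8)
The largest magnitude belongs to HIF3.

3.856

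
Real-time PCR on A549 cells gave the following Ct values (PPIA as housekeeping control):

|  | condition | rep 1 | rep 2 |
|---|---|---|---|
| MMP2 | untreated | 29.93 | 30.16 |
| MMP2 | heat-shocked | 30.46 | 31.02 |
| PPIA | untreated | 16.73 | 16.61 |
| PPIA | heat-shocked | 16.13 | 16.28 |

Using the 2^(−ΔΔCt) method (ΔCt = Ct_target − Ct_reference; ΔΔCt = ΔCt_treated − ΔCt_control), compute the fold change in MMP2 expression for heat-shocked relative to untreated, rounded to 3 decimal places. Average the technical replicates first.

0.448

Mean Ct: MMP2 untreated 30.045; MMP2 heat-shocked 30.740; PPIA untreated 16.670; PPIA heat-shocked 16.205
ΔCt(untreated) = 30.045 − 16.670 = 13.375
ΔCt(heat-shocked) = 30.740 − 16.205 = 14.535
ΔΔCt = 14.535 − 13.375 = 1.160
Fold change = 2^(−1.160) = 0.4475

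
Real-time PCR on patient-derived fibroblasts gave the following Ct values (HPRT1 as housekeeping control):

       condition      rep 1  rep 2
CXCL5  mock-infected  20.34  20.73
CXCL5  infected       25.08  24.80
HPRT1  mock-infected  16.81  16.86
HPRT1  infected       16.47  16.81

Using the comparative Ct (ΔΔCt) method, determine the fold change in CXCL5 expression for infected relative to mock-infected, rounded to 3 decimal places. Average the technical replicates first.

Mean Ct: CXCL5 mock-infected 20.535; CXCL5 infected 24.940; HPRT1 mock-infected 16.835; HPRT1 infected 16.640
ΔCt(mock-infected) = 20.535 − 16.835 = 3.700
ΔCt(infected) = 24.940 − 16.640 = 8.300
ΔΔCt = 8.300 − 3.700 = 4.600
Fold change = 2^(−4.600) = 0.0412

0.041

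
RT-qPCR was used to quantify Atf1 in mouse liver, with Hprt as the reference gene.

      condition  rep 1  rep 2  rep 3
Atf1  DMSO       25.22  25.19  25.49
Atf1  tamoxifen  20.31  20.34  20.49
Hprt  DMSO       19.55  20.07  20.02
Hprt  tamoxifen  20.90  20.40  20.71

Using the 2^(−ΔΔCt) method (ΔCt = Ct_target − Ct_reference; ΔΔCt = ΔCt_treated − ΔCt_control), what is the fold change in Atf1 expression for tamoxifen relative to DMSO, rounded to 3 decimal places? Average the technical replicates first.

52.346

Mean Ct: Atf1 DMSO 25.300; Atf1 tamoxifen 20.380; Hprt DMSO 19.880; Hprt tamoxifen 20.670
ΔCt(DMSO) = 25.300 − 19.880 = 5.420
ΔCt(tamoxifen) = 20.380 − 20.670 = -0.290
ΔΔCt = -0.290 − 5.420 = -5.710
Fold change = 2^(−(-5.710)) = 2^5.710 = 52.3457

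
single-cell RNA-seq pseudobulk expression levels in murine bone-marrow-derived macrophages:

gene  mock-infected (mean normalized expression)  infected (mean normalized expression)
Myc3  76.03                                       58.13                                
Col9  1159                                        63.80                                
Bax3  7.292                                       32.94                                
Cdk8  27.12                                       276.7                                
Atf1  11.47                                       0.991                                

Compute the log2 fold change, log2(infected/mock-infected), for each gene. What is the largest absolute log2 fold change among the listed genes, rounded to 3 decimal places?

4.183

log2(58.13/76.03) = -0.387  (Myc3)
log2(63.80/1159) = -4.183  (Col9)
log2(32.94/7.292) = 2.175  (Bax3)
log2(276.7/27.12) = 3.351  (Cdk8)
log2(0.991/11.47) = -3.533  (Atf1)
The largest magnitude belongs to Col9.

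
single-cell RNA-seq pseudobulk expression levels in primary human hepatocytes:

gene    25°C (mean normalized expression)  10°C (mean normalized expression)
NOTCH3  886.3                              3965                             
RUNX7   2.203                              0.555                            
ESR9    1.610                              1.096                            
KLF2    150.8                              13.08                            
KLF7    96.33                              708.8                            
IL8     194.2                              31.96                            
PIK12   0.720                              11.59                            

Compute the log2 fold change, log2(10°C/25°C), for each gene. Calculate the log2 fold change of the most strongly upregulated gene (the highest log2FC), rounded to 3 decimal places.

log2(3965/886.3) = 2.161  (NOTCH3)
log2(0.555/2.203) = -1.989  (RUNX7)
log2(1.096/1.610) = -0.555  (ESR9)
log2(13.08/150.8) = -3.527  (KLF2)
log2(708.8/96.33) = 2.879  (KLF7)
log2(31.96/194.2) = -2.603  (IL8)
log2(11.59/0.720) = 4.009  (PIK12)
PIK12 is most strongly upregulated.

4.009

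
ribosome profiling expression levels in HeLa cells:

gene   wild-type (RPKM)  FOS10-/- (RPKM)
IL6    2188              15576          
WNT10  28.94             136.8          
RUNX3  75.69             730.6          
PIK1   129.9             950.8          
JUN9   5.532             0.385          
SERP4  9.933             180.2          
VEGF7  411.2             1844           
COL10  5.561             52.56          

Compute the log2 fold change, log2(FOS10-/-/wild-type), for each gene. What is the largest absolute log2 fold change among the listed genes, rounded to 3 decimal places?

log2(15576/2188) = 2.832  (IL6)
log2(136.8/28.94) = 2.241  (WNT10)
log2(730.6/75.69) = 3.271  (RUNX3)
log2(950.8/129.9) = 2.872  (PIK1)
log2(0.385/5.532) = -3.845  (JUN9)
log2(180.2/9.933) = 4.181  (SERP4)
log2(1844/411.2) = 2.165  (VEGF7)
log2(52.56/5.561) = 3.241  (COL10)
The largest magnitude belongs to SERP4.

4.181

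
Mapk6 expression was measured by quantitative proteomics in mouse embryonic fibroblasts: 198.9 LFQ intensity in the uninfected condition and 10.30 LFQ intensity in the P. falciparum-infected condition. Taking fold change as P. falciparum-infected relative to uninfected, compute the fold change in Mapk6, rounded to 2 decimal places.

0.05

Fold change = 10.30 / 198.9 = 0.052
Mapk6 is downregulated.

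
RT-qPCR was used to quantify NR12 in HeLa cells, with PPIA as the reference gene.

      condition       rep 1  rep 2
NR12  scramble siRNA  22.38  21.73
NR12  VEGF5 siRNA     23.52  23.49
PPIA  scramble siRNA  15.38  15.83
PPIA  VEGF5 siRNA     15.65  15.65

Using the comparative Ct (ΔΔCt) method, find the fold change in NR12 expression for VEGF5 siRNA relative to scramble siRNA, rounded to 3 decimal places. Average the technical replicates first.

Mean Ct: NR12 scramble siRNA 22.055; NR12 VEGF5 siRNA 23.505; PPIA scramble siRNA 15.605; PPIA VEGF5 siRNA 15.650
ΔCt(scramble siRNA) = 22.055 − 15.605 = 6.450
ΔCt(VEGF5 siRNA) = 23.505 − 15.650 = 7.855
ΔΔCt = 7.855 − 6.450 = 1.405
Fold change = 2^(−1.405) = 0.3776

0.378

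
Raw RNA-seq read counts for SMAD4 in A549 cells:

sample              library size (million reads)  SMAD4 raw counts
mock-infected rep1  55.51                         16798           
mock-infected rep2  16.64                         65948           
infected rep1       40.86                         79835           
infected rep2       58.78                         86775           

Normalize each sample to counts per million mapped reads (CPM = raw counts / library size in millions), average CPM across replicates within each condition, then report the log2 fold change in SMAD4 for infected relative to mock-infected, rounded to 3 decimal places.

-0.315

CPM(mock-infected rep1) = 16798 / 55.51 = 302.6121
CPM(mock-infected rep2) = 65948 / 16.64 = 3963.2212
CPM(infected rep1) = 79835 / 40.86 = 1953.8669
CPM(infected rep2) = 86775 / 58.78 = 1476.2674
mean CPM(mock-infected) = 2132.9166; mean CPM(infected) = 1715.0672
Fold change = 1715.0672 / 2132.9166 = 0.80409
log2(0.80409) = -0.3146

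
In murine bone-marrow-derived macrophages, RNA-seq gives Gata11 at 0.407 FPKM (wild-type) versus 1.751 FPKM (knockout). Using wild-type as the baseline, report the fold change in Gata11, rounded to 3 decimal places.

4.302

Fold change = 1.751 / 0.407 = 4.3022
Gata11 is upregulated.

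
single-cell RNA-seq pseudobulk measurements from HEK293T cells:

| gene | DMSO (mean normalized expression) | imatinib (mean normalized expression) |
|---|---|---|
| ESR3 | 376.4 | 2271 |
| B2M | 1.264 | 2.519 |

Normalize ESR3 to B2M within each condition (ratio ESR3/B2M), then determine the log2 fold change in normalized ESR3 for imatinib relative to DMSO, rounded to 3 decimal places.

1.598

ESR3/B2M (DMSO) = 376.4 / 1.264 = 297.78
ESR3/B2M (imatinib) = 2271 / 2.519 = 901.55
Fold change = 901.55 / 297.78 = 3.0275
log2(3.0275) = 1.5981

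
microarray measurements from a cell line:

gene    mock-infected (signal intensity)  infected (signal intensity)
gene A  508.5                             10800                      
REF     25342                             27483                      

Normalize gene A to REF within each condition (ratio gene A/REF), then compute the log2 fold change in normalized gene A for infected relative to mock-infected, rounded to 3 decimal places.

gene A/REF (mock-infected) = 508.5 / 25342 = 0.020066
gene A/REF (infected) = 10800 / 27483 = 0.39297
Fold change = 0.39297 / 0.020066 = 19.5844
log2(19.5844) = 4.2916

4.292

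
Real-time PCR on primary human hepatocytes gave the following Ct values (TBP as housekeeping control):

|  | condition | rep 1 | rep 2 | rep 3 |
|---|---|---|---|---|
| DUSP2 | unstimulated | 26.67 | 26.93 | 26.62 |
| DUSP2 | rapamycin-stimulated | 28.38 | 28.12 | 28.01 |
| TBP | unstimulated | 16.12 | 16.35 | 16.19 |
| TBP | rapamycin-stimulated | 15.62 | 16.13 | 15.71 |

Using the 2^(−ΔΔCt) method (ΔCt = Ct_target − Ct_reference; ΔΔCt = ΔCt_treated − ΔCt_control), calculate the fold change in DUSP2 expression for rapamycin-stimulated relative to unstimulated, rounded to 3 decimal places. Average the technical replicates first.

0.281

Mean Ct: DUSP2 unstimulated 26.740; DUSP2 rapamycin-stimulated 28.170; TBP unstimulated 16.220; TBP rapamycin-stimulated 15.820
ΔCt(unstimulated) = 26.740 − 16.220 = 10.520
ΔCt(rapamycin-stimulated) = 28.170 − 15.820 = 12.350
ΔΔCt = 12.350 − 10.520 = 1.830
Fold change = 2^(−1.830) = 0.2813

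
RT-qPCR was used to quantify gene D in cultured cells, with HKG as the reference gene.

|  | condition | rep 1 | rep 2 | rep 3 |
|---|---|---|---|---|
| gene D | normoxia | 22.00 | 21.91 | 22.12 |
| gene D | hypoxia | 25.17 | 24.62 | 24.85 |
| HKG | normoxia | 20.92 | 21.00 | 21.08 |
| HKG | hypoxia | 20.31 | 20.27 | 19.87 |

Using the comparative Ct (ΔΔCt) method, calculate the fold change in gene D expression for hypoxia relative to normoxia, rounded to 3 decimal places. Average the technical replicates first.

Mean Ct: gene D normoxia 22.010; gene D hypoxia 24.880; HKG normoxia 21.000; HKG hypoxia 20.150
ΔCt(normoxia) = 22.010 − 21.000 = 1.010
ΔCt(hypoxia) = 24.880 − 20.150 = 4.730
ΔΔCt = 4.730 − 1.010 = 3.720
Fold change = 2^(−3.720) = 0.0759

0.076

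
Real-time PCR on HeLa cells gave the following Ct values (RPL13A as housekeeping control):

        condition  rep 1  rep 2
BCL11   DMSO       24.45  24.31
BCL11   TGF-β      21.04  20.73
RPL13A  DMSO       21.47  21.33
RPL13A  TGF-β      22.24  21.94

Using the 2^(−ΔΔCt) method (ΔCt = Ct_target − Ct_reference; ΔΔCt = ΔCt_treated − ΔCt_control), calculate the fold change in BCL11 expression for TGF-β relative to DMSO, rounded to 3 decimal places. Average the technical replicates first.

Mean Ct: BCL11 DMSO 24.380; BCL11 TGF-β 20.885; RPL13A DMSO 21.400; RPL13A TGF-β 22.090
ΔCt(DMSO) = 24.380 − 21.400 = 2.980
ΔCt(TGF-β) = 20.885 − 22.090 = -1.205
ΔΔCt = -1.205 − 2.980 = -4.185
Fold change = 2^(−(-4.185)) = 2^4.185 = 18.1891

18.189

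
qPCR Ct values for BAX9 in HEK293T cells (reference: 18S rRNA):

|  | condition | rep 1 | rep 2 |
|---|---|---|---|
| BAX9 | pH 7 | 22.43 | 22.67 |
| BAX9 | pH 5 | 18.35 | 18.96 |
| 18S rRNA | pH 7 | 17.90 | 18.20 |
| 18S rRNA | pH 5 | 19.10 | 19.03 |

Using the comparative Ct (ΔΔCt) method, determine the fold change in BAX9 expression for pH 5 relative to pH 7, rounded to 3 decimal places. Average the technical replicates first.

Mean Ct: BAX9 pH 7 22.550; BAX9 pH 5 18.655; 18S rRNA pH 7 18.050; 18S rRNA pH 5 19.065
ΔCt(pH 7) = 22.550 − 18.050 = 4.500
ΔCt(pH 5) = 18.655 − 19.065 = -0.410
ΔΔCt = -0.410 − 4.500 = -4.910
Fold change = 2^(−(-4.910)) = 2^4.910 = 30.0647

30.065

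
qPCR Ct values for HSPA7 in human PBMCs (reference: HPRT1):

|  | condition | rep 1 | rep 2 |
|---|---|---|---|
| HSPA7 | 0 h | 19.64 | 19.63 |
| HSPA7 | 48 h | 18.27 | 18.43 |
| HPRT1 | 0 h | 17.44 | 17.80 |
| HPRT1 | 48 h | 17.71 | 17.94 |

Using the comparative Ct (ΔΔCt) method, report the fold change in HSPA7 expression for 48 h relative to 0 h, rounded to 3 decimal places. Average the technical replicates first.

2.809

Mean Ct: HSPA7 0 h 19.635; HSPA7 48 h 18.350; HPRT1 0 h 17.620; HPRT1 48 h 17.825
ΔCt(0 h) = 19.635 − 17.620 = 2.015
ΔCt(48 h) = 18.350 − 17.825 = 0.525
ΔΔCt = 0.525 − 2.015 = -1.490
Fold change = 2^(−(-1.490)) = 2^1.490 = 2.8089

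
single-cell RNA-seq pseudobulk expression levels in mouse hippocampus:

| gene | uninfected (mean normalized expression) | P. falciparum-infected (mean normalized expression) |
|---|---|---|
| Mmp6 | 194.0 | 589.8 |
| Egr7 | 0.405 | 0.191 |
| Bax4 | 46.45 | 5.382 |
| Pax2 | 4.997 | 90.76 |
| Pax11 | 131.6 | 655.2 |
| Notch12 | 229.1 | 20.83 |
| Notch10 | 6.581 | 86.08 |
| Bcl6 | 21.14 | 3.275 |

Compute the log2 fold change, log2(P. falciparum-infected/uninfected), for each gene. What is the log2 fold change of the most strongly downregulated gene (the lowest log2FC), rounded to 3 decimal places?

log2(589.8/194.0) = 1.604  (Mmp6)
log2(0.191/0.405) = -1.084  (Egr7)
log2(5.382/46.45) = -3.109  (Bax4)
log2(90.76/4.997) = 4.183  (Pax2)
log2(655.2/131.6) = 2.316  (Pax11)
log2(20.83/229.1) = -3.459  (Notch12)
log2(86.08/6.581) = 3.709  (Notch10)
log2(3.275/21.14) = -2.690  (Bcl6)
Notch12 is most strongly downregulated.

-3.459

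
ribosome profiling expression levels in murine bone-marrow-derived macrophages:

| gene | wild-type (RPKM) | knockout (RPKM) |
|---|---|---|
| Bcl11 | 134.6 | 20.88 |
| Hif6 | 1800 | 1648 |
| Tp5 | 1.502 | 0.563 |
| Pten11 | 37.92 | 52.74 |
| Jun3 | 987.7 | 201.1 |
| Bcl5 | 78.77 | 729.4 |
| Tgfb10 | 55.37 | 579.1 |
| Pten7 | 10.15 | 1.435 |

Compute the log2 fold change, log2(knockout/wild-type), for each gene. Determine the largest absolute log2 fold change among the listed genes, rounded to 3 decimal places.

log2(20.88/134.6) = -2.688  (Bcl11)
log2(1648/1800) = -0.127  (Hif6)
log2(0.563/1.502) = -1.416  (Tp5)
log2(52.74/37.92) = 0.476  (Pten11)
log2(201.1/987.7) = -2.296  (Jun3)
log2(729.4/78.77) = 3.211  (Bcl5)
log2(579.1/55.37) = 3.387  (Tgfb10)
log2(1.435/10.15) = -2.822  (Pten7)
The largest magnitude belongs to Tgfb10.

3.387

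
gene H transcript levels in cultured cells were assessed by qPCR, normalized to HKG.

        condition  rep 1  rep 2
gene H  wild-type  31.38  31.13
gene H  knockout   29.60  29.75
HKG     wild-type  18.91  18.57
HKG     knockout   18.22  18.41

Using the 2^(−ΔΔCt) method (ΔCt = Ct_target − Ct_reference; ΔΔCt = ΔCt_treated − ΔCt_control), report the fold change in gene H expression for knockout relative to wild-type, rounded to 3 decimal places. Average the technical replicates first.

2.227

Mean Ct: gene H wild-type 31.255; gene H knockout 29.675; HKG wild-type 18.740; HKG knockout 18.315
ΔCt(wild-type) = 31.255 − 18.740 = 12.515
ΔCt(knockout) = 29.675 − 18.315 = 11.360
ΔΔCt = 11.360 − 12.515 = -1.155
Fold change = 2^(−(-1.155)) = 2^1.155 = 2.2268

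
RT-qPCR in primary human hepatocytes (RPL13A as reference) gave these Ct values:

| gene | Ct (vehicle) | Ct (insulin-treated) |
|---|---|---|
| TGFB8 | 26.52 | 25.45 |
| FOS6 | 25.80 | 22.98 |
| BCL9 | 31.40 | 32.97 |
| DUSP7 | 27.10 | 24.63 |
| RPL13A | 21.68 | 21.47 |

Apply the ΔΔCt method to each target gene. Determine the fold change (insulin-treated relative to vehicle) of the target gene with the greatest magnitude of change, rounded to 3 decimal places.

6.105

TGFB8: ΔΔCt = (25.45−21.47) − (26.52−21.68) = 3.98 − 4.84 = -0.86; fold change = 2^0.86 = 1.815
FOS6: ΔΔCt = (22.98−21.47) − (25.80−21.68) = 1.51 − 4.12 = -2.61; fold change = 2^2.61 = 6.105
BCL9: ΔΔCt = (32.97−21.47) − (31.40−21.68) = 11.50 − 9.72 = 1.78; fold change = 2^-1.78 = 0.291
DUSP7: ΔΔCt = (24.63−21.47) − (27.10−21.68) = 3.16 − 5.42 = -2.26; fold change = 2^2.26 = 4.790
FOS6 has the largest |ΔΔCt| = 2.61.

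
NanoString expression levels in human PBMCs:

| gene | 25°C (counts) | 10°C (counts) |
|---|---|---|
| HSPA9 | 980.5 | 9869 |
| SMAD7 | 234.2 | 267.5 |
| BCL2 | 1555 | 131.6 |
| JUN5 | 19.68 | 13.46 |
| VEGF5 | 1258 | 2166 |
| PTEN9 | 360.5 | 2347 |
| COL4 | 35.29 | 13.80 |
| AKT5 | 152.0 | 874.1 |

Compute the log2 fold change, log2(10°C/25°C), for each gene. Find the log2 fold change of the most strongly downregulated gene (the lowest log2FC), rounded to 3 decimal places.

-3.563

log2(9869/980.5) = 3.331  (HSPA9)
log2(267.5/234.2) = 0.192  (SMAD7)
log2(131.6/1555) = -3.563  (BCL2)
log2(13.46/19.68) = -0.548  (JUN5)
log2(2166/1258) = 0.784  (VEGF5)
log2(2347/360.5) = 2.703  (PTEN9)
log2(13.80/35.29) = -1.355  (COL4)
log2(874.1/152.0) = 2.524  (AKT5)
BCL2 is most strongly downregulated.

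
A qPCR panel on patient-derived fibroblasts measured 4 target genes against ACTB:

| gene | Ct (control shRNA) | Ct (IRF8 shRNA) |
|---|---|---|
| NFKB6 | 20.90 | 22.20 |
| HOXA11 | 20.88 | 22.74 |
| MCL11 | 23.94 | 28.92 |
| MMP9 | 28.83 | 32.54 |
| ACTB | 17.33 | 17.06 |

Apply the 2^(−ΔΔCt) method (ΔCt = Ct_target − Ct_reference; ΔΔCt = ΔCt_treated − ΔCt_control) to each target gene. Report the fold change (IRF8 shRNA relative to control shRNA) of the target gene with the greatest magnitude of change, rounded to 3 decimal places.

NFKB6: ΔΔCt = (22.20−17.06) − (20.90−17.33) = 5.14 − 3.57 = 1.57; fold change = 2^-1.57 = 0.337
HOXA11: ΔΔCt = (22.74−17.06) − (20.88−17.33) = 5.68 − 3.55 = 2.13; fold change = 2^-2.13 = 0.228
MCL11: ΔΔCt = (28.92−17.06) − (23.94−17.33) = 11.86 − 6.61 = 5.25; fold change = 2^-5.25 = 0.026
MMP9: ΔΔCt = (32.54−17.06) − (28.83−17.33) = 15.48 − 11.50 = 3.98; fold change = 2^-3.98 = 0.063
MCL11 has the largest |ΔΔCt| = 5.25.

0.026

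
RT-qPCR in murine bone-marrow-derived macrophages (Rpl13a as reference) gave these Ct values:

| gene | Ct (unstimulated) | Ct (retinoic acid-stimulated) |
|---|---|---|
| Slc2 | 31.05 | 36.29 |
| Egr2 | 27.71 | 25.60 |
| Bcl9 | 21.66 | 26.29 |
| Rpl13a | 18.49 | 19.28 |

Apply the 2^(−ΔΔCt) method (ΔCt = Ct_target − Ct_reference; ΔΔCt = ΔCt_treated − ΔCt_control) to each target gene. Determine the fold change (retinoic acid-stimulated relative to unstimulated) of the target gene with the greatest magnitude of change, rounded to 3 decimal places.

0.046

Slc2: ΔΔCt = (36.29−19.28) − (31.05−18.49) = 17.01 − 12.56 = 4.45; fold change = 2^-4.45 = 0.046
Egr2: ΔΔCt = (25.60−19.28) − (27.71−18.49) = 6.32 − 9.22 = -2.90; fold change = 2^2.90 = 7.464
Bcl9: ΔΔCt = (26.29−19.28) − (21.66−18.49) = 7.01 − 3.17 = 3.84; fold change = 2^-3.84 = 0.070
Slc2 has the largest |ΔΔCt| = 4.45.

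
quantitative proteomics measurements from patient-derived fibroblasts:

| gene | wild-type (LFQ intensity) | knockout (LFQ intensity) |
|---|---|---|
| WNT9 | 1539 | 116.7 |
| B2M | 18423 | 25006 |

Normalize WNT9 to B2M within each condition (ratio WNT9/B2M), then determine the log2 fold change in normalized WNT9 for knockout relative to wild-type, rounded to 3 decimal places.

WNT9/B2M (wild-type) = 1539 / 18423 = 0.083537
WNT9/B2M (knockout) = 116.7 / 25006 = 0.0046669
Fold change = 0.0046669 / 0.083537 = 0.0559
log2(0.0559) = -4.1619

-4.162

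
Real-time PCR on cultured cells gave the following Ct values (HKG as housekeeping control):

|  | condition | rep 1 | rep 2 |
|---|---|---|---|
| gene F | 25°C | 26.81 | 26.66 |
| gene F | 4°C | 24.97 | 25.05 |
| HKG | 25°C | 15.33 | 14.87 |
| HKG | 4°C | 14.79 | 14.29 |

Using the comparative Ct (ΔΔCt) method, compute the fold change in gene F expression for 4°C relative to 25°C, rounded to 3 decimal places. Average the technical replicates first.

Mean Ct: gene F 25°C 26.735; gene F 4°C 25.010; HKG 25°C 15.100; HKG 4°C 14.540
ΔCt(25°C) = 26.735 − 15.100 = 11.635
ΔCt(4°C) = 25.010 − 14.540 = 10.470
ΔΔCt = 10.470 − 11.635 = -1.165
Fold change = 2^(−(-1.165)) = 2^1.165 = 2.2423

2.242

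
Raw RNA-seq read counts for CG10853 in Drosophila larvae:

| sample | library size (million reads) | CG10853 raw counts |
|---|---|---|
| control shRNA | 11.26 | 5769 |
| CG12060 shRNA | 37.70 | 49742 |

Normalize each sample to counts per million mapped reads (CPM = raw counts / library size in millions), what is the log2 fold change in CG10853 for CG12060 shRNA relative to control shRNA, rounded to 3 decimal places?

CPM(control shRNA) = 5769 / 11.26 = 512.3446
CPM(CG12060 shRNA) = 49742 / 37.70 = 1319.4164
Fold change = 1319.4164 / 512.3446 = 2.57525
log2(2.57525) = 1.3647

1.365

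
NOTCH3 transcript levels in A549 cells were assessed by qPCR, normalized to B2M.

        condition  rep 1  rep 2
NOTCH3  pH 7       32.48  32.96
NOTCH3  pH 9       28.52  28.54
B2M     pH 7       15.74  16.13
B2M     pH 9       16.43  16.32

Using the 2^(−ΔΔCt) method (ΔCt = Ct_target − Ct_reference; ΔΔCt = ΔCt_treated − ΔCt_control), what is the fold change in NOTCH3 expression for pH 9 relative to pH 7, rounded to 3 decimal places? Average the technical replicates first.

24.761

Mean Ct: NOTCH3 pH 7 32.720; NOTCH3 pH 9 28.530; B2M pH 7 15.935; B2M pH 9 16.375
ΔCt(pH 7) = 32.720 − 15.935 = 16.785
ΔCt(pH 9) = 28.530 − 16.375 = 12.155
ΔΔCt = 12.155 − 16.785 = -4.630
Fold change = 2^(−(-4.630)) = 2^4.630 = 24.7610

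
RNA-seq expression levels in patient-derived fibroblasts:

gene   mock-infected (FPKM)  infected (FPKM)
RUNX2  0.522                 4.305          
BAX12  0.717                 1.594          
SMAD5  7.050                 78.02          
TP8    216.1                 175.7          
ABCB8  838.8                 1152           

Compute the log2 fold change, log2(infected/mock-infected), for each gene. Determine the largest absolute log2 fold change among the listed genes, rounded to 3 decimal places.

3.468

log2(4.305/0.522) = 3.044  (RUNX2)
log2(1.594/0.717) = 1.153  (BAX12)
log2(78.02/7.050) = 3.468  (SMAD5)
log2(175.7/216.1) = -0.299  (TP8)
log2(1152/838.8) = 0.458  (ABCB8)
The largest magnitude belongs to SMAD5.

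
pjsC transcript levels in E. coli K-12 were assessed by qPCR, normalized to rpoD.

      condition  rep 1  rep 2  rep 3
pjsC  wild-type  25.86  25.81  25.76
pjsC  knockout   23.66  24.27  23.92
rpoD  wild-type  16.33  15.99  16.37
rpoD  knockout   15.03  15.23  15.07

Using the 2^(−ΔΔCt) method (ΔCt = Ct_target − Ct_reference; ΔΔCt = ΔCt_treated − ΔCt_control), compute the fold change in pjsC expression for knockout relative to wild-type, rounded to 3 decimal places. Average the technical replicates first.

Mean Ct: pjsC wild-type 25.810; pjsC knockout 23.950; rpoD wild-type 16.230; rpoD knockout 15.110
ΔCt(wild-type) = 25.810 − 16.230 = 9.580
ΔCt(knockout) = 23.950 − 15.110 = 8.840
ΔΔCt = 8.840 − 9.580 = -0.740
Fold change = 2^(−(-0.740)) = 2^0.740 = 1.6702

1.670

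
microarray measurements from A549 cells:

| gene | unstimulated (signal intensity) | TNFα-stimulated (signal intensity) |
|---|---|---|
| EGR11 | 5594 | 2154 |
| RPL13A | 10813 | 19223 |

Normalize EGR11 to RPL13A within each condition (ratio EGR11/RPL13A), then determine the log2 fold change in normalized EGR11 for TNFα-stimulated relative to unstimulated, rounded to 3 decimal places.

-2.207

EGR11/RPL13A (unstimulated) = 5594 / 10813 = 0.51734
EGR11/RPL13A (TNFα-stimulated) = 2154 / 19223 = 0.11205
Fold change = 0.11205 / 0.51734 = 0.2166
log2(0.2166) = -2.2069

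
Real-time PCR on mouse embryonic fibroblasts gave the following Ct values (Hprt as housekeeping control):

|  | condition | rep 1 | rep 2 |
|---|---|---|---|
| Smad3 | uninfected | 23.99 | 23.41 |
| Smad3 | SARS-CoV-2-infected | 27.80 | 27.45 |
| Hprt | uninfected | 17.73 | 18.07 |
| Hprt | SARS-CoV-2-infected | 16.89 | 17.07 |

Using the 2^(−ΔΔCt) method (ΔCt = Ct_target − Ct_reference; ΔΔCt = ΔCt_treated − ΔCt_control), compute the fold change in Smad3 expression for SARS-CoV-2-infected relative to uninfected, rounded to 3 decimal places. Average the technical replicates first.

Mean Ct: Smad3 uninfected 23.700; Smad3 SARS-CoV-2-infected 27.625; Hprt uninfected 17.900; Hprt SARS-CoV-2-infected 16.980
ΔCt(uninfected) = 23.700 − 17.900 = 5.800
ΔCt(SARS-CoV-2-infected) = 27.625 − 16.980 = 10.645
ΔΔCt = 10.645 − 5.800 = 4.845
Fold change = 2^(−4.845) = 0.0348

0.035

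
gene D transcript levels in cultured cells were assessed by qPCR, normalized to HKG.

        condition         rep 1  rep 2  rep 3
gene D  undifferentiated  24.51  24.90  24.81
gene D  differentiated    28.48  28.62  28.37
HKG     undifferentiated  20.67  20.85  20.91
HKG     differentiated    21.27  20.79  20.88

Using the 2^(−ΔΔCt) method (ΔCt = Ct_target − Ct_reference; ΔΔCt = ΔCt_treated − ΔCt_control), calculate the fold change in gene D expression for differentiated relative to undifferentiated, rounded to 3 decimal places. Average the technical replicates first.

0.084

Mean Ct: gene D undifferentiated 24.740; gene D differentiated 28.490; HKG undifferentiated 20.810; HKG differentiated 20.980
ΔCt(undifferentiated) = 24.740 − 20.810 = 3.930
ΔCt(differentiated) = 28.490 − 20.980 = 7.510
ΔΔCt = 7.510 − 3.930 = 3.580
Fold change = 2^(−3.580) = 0.0836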